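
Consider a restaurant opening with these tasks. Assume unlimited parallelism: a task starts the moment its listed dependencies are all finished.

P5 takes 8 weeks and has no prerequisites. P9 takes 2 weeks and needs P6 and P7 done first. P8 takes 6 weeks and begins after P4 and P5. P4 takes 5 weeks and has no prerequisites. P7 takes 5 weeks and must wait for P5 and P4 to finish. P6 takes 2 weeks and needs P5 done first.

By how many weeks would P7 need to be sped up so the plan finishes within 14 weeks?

Current finish: 15 weeks; target: 14.
P7 is on every critical path, so each week cut from P7 cuts the finish by one (this holds down to a finish of 14).
Need 15 − 14 = 1 week off P7 → P7 becomes 4 weeks, finish becomes 14.

1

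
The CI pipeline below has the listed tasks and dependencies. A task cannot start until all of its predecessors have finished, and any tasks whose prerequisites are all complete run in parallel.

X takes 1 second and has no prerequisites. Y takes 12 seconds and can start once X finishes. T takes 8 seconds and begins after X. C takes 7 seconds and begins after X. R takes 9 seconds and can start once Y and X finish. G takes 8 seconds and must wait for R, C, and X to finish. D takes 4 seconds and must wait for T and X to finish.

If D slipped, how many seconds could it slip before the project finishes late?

The longest chain is X→Y→R→G = 1+12+9+8 = 30; overall finish 30 seconds.
Longest path through D: 13 seconds (earliest finish 13, latest finish 30).
Float = 30 − 13 = 17.

17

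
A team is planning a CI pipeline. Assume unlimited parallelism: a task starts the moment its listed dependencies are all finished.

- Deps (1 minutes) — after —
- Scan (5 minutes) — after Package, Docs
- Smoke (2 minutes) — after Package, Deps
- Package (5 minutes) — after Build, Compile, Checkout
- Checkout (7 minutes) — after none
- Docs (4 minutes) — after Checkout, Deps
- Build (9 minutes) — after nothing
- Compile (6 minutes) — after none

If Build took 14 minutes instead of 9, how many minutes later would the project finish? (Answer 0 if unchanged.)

5

Critical path before the change: Build→Package→Scan = 9+5+5 = 19 giving 19 minutes.
Since Build is critical, the +5 change carries straight to that chain (now 24 minutes).
The critical path is still Build→Package→Scan; finish is now 24 minutes.
Change in finish: 24 − 19 = +5 minutes.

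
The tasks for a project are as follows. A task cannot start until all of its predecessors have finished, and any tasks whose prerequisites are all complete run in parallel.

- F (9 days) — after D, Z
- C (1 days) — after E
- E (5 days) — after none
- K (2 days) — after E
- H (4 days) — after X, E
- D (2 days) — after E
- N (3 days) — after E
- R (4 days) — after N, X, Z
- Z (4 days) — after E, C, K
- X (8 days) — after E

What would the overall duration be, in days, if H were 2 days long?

Critical path before the change: E→K→Z→F = 5+2+4+9 = 20 giving 20 days.
H is off the critical path — its longest chain is 17 days, giving 3 of slack.
The critical path is still E→K→Z→F; finish is now 20 days.

20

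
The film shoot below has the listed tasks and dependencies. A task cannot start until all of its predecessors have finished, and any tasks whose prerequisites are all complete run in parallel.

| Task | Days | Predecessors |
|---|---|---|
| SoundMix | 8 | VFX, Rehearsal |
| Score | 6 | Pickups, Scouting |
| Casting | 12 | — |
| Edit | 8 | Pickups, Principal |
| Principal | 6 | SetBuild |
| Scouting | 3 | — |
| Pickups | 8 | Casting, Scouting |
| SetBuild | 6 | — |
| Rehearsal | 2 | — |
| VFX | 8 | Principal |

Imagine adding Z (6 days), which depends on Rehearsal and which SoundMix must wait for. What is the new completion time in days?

Originally the film shoot takes 28 days.
With Z inserted, SoundMix now waits for max(VFX, Rehearsal, Z).
New critical path: Casting→Pickups→Edit = 12+8+8 = 28 ⇒ 28 days.

28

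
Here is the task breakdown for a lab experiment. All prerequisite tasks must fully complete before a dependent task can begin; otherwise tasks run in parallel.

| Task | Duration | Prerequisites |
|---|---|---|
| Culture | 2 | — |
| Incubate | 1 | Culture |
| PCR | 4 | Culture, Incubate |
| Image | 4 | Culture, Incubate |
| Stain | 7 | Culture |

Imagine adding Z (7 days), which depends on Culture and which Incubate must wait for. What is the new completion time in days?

Originally the plan takes 9 days.
With Z inserted, Incubate now waits for max(Culture, Z).
New critical path: Culture→Z→Incubate→PCR = 2+7+1+4 = 14 ⇒ 14 days.

14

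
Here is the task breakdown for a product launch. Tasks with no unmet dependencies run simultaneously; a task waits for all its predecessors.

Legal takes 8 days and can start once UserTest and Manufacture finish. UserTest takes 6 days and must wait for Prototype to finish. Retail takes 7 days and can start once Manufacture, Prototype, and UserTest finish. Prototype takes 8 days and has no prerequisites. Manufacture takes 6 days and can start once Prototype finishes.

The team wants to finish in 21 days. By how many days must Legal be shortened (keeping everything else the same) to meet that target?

1

Current finish: 22 days; target: 21.
Legal is on every critical path, so each day cut from Legal cuts the finish by one (this holds down to a finish of 21).
Need 22 − 21 = 1 day off Legal → Legal becomes 7 days, finish becomes 21.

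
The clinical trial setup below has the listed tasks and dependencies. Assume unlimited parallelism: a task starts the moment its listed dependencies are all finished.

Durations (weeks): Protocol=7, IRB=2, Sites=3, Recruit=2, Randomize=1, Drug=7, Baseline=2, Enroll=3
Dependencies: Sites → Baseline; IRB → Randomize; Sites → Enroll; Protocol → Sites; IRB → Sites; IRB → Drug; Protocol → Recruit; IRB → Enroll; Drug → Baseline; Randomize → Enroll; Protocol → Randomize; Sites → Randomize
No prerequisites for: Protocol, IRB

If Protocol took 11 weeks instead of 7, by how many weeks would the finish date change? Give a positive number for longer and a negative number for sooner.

Baseline: Protocol→Sites→Randomize→Enroll = 7+3+1+3 = 14 → 14 weeks.
Protocol is on the critical path; changing it to 11 makes that path 18 weeks.
No other chain overtakes it, so the finish is 18 weeks.
Change in finish: 18 − 14 = +4 weeks.

4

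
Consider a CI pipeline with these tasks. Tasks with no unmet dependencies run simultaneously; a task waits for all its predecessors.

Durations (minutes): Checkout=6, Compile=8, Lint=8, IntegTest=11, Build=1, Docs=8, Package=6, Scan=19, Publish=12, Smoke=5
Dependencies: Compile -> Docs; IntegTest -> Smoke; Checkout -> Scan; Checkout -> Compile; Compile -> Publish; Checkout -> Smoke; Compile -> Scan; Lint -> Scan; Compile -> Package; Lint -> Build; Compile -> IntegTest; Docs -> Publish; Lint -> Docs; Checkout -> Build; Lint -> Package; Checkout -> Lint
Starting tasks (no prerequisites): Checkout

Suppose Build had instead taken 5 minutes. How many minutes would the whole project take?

34

The binding path is Checkout→Compile→Docs→Publish = 6+8+8+12 = 34; finish at 34 minutes.
Build has 19 minutes of float (longest path through it is 15).
That remains the longest chain; total 34 minutes.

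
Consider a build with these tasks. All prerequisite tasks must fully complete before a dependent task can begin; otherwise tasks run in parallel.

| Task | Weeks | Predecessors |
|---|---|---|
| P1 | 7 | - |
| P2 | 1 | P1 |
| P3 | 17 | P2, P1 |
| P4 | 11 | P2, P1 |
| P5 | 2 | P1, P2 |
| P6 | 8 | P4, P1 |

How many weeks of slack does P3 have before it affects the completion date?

P1→P2→P4→P6 = 7+1+11+8 = 27 sets the makespan at 27 weeks.
The longest chain containing P3 totals 25 weeks.
So P3 can slip 27 − 25 = 2 weeks.

2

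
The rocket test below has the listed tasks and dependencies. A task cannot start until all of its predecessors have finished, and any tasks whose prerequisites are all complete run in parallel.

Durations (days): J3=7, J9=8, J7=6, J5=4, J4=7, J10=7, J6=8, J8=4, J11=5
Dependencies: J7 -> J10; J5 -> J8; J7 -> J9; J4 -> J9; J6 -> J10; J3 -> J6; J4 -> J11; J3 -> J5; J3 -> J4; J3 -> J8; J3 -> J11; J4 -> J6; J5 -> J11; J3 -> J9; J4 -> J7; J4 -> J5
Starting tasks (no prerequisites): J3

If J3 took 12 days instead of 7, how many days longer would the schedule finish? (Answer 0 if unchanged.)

Actual critical path: J3→J4→J6→J10 = 7+7+8+7 = 29 ⇒ 29 days.
J3 lies on that path, so at 12 days the path becomes 34 days.
That remains the longest chain; total 34 days.
Change in finish: 34 − 29 = +5 days.

5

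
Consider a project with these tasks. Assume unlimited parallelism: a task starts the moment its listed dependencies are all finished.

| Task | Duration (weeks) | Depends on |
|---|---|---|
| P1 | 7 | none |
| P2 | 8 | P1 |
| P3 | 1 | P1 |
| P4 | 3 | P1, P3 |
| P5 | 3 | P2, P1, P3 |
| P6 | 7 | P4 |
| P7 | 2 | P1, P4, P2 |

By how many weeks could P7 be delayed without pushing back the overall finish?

1

Critical path: P1→P2→P5 = 7+8+3 = 18, so the finish is 18 weeks.
Longest path through P7: 17 weeks (earliest finish 17, latest finish 18).
Slack of P7 = 16 − 15 = 1 week.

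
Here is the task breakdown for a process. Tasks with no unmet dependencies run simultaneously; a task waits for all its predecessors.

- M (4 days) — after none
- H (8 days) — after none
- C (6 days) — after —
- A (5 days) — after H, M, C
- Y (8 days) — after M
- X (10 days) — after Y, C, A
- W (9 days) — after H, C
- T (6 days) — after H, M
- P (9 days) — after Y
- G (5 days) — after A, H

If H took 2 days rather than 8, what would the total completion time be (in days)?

22

Baseline: H→A→X = 8+5+10 = 23 → 23 days.
Since H is critical, the -6 change carries straight to that chain (now 17 days).
Now M→Y→X = 4+8+10 = 22 is longest, so the finish becomes 22 days.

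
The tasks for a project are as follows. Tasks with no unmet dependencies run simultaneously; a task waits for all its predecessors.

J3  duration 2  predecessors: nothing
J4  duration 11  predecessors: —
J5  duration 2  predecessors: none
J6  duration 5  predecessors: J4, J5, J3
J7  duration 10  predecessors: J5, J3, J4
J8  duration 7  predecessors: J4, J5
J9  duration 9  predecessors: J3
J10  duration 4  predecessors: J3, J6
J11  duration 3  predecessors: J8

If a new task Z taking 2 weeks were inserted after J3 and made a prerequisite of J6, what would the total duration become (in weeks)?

21

Originally the project takes 21 weeks.
With Z inserted, J6 now waits for max(J4, J5, J3, Z).
New critical path: J4→J7 = 11+10 = 21 ⇒ 21 weeks.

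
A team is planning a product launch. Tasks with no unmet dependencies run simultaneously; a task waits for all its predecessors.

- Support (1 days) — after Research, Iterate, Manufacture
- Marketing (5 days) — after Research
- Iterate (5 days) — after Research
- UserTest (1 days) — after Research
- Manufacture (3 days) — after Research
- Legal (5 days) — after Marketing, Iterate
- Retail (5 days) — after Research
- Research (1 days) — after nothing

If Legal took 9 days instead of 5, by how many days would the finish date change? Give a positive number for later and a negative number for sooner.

4

Baseline: Research→Iterate→Legal = 1+5+5 = 11 → 11 days.
Legal lies on that path, so at 9 days the path becomes 15 days.
No other chain overtakes it, so the finish is 15 days.
Change in finish: 15 − 11 = +4 days.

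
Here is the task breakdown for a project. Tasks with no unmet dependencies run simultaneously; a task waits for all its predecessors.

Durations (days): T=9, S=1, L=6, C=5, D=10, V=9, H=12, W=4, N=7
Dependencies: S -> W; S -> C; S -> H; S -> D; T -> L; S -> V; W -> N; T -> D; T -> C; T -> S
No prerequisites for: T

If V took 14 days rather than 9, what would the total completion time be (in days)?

Actual critical path: T→S→H = 9+1+12 = 22 ⇒ 22 days.
V has 3 days of float (longest path through it is 19).
Now T→S→V = 9+1+14 = 24 is longest, so the finish becomes 24 days.

24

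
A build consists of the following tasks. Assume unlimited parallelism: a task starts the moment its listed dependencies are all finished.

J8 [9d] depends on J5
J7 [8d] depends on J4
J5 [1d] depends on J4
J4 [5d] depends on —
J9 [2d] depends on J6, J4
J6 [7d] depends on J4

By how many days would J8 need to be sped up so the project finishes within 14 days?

1

Current finish: 15 days; target: 14.
J8 is on every critical path, so each day cut from J8 cuts the finish by one (this holds down to a finish of 14).
Need 15 − 14 = 1 day off J8 → J8 becomes 8 days, finish becomes 14.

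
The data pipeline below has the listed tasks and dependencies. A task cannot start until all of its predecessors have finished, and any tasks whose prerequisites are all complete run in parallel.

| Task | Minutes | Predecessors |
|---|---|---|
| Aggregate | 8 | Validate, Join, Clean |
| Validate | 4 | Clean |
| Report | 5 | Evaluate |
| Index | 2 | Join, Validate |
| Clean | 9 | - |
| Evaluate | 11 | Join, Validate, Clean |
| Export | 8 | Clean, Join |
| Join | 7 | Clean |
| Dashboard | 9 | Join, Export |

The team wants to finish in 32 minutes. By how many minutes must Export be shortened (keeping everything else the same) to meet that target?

Current finish: 33 minutes; target: 32.
Export is on every critical path, so each minute cut from Export cuts the finish by one (this holds down to a finish of 32).
Need 33 − 32 = 1 minute off Export → Export becomes 7 minutes, finish becomes 32.

1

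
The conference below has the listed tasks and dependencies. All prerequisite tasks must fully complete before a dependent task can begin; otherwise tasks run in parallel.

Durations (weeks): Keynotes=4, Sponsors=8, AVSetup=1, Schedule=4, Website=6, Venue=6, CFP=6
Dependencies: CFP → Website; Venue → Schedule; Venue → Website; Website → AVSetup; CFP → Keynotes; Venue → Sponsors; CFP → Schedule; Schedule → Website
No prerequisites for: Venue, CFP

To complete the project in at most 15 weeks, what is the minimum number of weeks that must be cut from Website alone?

Current finish: 17 weeks; target: 15.
Website is on every critical path, so each week cut from Website cuts the finish by one (this holds down to a finish of 14).
Need 17 − 15 = 2 weeks off Website → Website becomes 4 weeks, finish becomes 15.

2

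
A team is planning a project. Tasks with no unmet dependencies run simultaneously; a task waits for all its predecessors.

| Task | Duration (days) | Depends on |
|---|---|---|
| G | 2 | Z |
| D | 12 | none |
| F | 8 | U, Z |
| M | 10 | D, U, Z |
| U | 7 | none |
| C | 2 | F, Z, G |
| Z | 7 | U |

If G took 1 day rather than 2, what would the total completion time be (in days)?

As given, the longest chain is U→Z→F→C = 7+7+8+2 = 24, so the finish is 24 days.
G has 6 days of float (longest path through it is 18).
That remains the longest chain; total 24 days.

24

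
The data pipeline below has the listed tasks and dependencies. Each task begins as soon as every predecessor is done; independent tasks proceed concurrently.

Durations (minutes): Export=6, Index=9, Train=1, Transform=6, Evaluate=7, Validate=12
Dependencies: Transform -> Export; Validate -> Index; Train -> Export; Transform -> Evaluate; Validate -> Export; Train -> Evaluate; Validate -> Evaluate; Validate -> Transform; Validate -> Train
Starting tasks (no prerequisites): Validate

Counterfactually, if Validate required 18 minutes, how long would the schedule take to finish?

The binding path is Validate→Transform→Evaluate = 12+6+7 = 25; finish at 25 minutes.
Since Validate is critical, the +6 change carries straight to that chain (now 31 minutes).
No other chain overtakes it, so the finish is 31 minutes.

31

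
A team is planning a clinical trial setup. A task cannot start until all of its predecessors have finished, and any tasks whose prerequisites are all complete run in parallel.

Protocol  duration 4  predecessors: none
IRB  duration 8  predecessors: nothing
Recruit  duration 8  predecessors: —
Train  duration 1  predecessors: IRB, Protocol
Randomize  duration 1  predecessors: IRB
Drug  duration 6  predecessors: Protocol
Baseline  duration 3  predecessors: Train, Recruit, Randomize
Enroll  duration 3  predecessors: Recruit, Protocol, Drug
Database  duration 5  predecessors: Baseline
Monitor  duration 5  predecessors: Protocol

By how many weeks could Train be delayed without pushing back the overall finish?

IRB→Train→Baseline→Database = 8+1+3+5 = 17 sets the makespan at 17 weeks.
Longest path through Train: 17 weeks (earliest finish 9, latest finish 9).
So Train can slip 9 − 9 = 0 weeks.

0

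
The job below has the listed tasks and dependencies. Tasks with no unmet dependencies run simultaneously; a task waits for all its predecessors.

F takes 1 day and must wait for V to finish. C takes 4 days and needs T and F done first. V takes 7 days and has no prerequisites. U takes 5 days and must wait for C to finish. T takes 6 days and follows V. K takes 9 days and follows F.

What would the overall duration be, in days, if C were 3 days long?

21

Baseline: V→T→C→U = 7+6+4+5 = 22 → 22 days.
C is on the critical path; changing it to 3 makes that path 21 days.
The critical path is still V→T→C→U; finish is now 21 days.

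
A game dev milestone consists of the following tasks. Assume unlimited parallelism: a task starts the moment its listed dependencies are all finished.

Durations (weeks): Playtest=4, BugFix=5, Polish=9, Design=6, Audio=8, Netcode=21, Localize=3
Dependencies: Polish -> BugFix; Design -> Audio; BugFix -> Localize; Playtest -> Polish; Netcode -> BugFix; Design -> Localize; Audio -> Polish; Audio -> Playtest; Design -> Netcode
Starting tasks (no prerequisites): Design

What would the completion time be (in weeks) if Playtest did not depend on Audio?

35

With the dependency in place, Design→Audio→Playtest→Polish→BugFix→Localize = 6+8+4+9+5+3 = 35 sets the finish at 35 weeks.
Without Audio→Playtest, Playtest's earliest start moves from 14 to 0.
New critical path: Design→Netcode→BugFix→Localize = 6+21+5+3 = 35 ⇒ 35 weeks.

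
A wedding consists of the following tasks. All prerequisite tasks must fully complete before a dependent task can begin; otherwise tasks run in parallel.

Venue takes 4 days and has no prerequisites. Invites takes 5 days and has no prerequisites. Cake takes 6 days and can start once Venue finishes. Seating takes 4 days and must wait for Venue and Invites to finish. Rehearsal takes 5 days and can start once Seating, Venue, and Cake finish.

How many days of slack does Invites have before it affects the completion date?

The longest chain is Venue→Cake→Rehearsal = 4+6+5 = 15; overall finish 15 days.
Longest path through Invites: 14 days (earliest finish 5, latest finish 6).
So Invites can slip 6 − 5 = 1 day.

1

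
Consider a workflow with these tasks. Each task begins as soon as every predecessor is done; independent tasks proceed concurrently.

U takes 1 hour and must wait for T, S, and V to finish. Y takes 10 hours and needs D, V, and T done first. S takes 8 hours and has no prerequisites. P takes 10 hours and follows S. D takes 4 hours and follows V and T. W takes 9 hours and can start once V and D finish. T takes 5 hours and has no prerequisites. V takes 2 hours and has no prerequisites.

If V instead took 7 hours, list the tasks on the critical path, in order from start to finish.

V, D, Y

Actual critical path: T→D→Y = 5+4+10 = 19 ⇒ 19 hours.
V is off the critical path — its longest chain is 16 hours, giving 3 of slack.
Now V→D→Y = 7+4+10 = 21 is longest, so the finish becomes 21 hours.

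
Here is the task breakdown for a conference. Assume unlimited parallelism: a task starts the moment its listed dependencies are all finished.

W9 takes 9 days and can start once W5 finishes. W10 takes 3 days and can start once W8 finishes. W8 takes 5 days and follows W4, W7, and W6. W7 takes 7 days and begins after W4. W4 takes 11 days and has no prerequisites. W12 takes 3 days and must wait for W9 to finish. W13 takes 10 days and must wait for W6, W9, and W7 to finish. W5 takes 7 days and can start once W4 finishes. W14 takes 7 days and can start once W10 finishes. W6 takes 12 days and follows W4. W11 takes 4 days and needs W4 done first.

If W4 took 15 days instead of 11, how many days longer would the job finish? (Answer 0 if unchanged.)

4

The binding path is W4→W6→W8→W10→W14 = 11+12+5+3+7 = 38; finish at 38 days.
W4 is on the critical path; changing it to 15 makes that path 42 days.
No other chain overtakes it, so the finish is 42 days.
Change in finish: 42 − 38 = +4 days.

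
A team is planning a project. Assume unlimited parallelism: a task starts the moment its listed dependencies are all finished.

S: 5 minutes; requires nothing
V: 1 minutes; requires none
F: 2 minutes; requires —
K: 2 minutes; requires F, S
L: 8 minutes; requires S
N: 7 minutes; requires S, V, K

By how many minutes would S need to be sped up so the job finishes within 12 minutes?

2

Current finish: 14 minutes; target: 12.
S is on every critical path, so each minute cut from S cuts the finish by one (this holds down to a finish of 11).
Need 14 − 12 = 2 minutes off S → S becomes 3 minutes, finish becomes 12.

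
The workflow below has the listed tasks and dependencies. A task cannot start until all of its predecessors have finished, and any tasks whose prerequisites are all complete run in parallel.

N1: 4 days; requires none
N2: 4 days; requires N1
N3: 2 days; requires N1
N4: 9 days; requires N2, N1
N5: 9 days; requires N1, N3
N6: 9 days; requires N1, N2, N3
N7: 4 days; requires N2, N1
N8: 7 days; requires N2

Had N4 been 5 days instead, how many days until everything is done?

The binding path is N1→N2→N4 = 4+4+9 = 17; finish at 17 days.
N4 is on the critical path; changing it to 5 makes that path 13 days.
New critical path: N1→N2→N6 = 4+4+9 = 17 ⇒ 17 days.

17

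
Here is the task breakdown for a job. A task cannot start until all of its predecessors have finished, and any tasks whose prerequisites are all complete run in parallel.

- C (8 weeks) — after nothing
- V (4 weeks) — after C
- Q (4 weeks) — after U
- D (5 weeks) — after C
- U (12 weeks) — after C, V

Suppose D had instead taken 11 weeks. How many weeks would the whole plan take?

Critical path before the change: C→V→U→Q = 8+4+12+4 = 28 giving 28 weeks.
The longest path through D is only 13 weeks, so D has float 15.
No other chain overtakes it, so the finish is 28 weeks.

28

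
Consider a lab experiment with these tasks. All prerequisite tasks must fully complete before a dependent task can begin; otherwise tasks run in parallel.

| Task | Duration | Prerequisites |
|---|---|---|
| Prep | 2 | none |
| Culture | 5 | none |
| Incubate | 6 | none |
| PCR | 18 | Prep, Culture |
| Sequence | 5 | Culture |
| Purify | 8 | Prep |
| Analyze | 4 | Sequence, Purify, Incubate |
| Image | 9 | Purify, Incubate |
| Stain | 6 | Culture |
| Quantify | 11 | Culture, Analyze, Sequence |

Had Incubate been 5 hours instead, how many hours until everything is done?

25

Baseline: Prep→Purify→Analyze→Quantify = 2+8+4+11 = 25 → 25 hours.
Incubate has 4 hours of float (longest path through it is 21).
No other chain overtakes it, so the finish is 25 hours.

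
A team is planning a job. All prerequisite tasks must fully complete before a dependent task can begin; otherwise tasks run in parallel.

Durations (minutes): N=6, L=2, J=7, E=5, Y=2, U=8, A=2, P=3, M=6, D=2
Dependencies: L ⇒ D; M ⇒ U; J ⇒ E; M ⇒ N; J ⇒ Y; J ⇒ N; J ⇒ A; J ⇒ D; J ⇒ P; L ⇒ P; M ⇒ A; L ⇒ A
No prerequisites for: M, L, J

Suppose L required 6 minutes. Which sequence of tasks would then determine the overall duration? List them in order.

Actual critical path: M→U = 6+8 = 14 ⇒ 14 minutes.
L has 9 minutes of float (longest path through it is 5).
The critical path is still M→U; finish is now 14 minutes.

M, U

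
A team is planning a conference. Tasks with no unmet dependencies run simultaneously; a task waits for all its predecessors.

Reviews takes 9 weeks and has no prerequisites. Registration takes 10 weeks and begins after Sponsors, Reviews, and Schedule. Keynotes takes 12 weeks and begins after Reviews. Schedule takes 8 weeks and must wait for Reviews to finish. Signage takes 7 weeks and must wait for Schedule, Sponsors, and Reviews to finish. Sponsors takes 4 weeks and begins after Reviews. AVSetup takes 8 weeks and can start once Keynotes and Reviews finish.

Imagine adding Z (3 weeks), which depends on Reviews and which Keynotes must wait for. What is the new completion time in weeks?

Originally the schedule takes 29 weeks.
With Z inserted, Keynotes now waits for max(Reviews, Z).
New critical path: Reviews→Z→Keynotes→AVSetup = 9+3+12+8 = 32 ⇒ 32 weeks.

32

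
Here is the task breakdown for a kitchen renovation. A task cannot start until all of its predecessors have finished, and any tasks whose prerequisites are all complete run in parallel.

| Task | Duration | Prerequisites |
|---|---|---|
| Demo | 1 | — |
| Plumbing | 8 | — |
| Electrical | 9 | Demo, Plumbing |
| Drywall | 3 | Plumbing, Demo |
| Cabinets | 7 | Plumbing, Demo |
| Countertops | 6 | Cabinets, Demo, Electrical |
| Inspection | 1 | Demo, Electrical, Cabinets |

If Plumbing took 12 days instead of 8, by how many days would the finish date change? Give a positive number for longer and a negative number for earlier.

4

The binding path is Plumbing→Electrical→Countertops = 8+9+6 = 23; finish at 23 days.
Plumbing is on the critical path; changing it to 12 makes that path 27 days.
That remains the longest chain; total 27 days.
Change in finish: 27 − 23 = +4 days.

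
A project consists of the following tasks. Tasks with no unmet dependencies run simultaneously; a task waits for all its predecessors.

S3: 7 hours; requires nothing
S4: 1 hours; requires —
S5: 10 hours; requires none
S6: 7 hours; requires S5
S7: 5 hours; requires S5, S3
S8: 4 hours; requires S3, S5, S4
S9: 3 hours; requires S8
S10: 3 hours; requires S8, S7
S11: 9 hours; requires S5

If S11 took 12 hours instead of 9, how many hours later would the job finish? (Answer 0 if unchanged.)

Baseline: S5→S11 = 10+9 = 19 → 19 hours.
S11 is on the critical path; changing it to 12 makes that path 22 hours.
The critical path is still S5→S11; finish is now 22 hours.
Change in finish: 22 − 19 = +3 hours.

3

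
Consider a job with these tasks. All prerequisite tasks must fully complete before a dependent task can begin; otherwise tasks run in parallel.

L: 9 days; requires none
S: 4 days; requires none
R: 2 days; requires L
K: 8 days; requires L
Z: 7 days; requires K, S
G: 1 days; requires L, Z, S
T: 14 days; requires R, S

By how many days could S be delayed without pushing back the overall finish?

7

The longest chain is L→R→T = 9+2+14 = 25; overall finish 25 days.
Longest path through S: 18 days (earliest finish 4, latest finish 11).
Float = 25 − 18 = 7.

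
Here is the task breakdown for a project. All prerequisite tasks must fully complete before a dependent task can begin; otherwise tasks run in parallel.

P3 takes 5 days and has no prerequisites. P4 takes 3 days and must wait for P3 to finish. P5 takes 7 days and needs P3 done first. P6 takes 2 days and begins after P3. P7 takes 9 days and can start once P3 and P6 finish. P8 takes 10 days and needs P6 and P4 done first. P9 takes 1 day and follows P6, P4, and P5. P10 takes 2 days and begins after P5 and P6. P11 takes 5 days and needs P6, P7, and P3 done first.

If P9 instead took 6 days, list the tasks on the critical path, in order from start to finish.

The binding path is P3→P6→P7→P11 = 5+2+9+5 = 21; finish at 21 days.
The longest path through P9 is only 13 days, so P9 has float 8.
That remains the longest chain; total 21 days.

P3, P6, P7, P11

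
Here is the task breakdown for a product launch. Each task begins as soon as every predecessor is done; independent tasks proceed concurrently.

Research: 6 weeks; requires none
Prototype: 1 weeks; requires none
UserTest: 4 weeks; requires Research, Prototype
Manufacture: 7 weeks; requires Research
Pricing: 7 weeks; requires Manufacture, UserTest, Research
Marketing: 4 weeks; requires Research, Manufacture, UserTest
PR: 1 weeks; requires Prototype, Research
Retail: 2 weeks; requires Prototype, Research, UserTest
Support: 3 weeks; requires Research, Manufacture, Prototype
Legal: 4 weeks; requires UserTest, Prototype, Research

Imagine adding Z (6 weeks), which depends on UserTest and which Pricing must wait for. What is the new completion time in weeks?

Originally the plan takes 20 weeks.
With Z inserted, Pricing now waits for max(Manufacture, UserTest, Research, Z).
New critical path: Research→UserTest→Z→Pricing = 6+4+6+7 = 23 ⇒ 23 weeks.

23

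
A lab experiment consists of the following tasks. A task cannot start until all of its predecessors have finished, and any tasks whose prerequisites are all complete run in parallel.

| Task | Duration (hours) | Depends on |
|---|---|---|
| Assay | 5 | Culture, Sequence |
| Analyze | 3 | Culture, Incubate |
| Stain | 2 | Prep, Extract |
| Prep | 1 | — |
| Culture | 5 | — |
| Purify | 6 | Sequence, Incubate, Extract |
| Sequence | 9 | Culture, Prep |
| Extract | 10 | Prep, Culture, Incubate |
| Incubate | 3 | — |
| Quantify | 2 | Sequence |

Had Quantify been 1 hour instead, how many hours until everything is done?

Critical path before the change: Culture→Extract→Purify = 5+10+6 = 21 giving 21 hours.
The longest path through Quantify is only 16 hours, so Quantify has float 5.
That remains the longest chain; total 21 hours.

21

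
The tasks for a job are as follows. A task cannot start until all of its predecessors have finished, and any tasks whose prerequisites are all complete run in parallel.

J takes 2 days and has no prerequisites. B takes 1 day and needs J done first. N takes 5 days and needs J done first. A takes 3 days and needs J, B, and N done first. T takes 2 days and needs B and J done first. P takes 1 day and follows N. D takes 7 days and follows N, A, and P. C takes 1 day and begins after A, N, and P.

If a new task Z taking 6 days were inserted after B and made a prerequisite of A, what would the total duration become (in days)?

19

Originally the plan takes 17 days.
With Z inserted, A now waits for max(J, B, N, Z).
New critical path: J→B→Z→A→D = 2+1+6+3+7 = 19 ⇒ 19 days.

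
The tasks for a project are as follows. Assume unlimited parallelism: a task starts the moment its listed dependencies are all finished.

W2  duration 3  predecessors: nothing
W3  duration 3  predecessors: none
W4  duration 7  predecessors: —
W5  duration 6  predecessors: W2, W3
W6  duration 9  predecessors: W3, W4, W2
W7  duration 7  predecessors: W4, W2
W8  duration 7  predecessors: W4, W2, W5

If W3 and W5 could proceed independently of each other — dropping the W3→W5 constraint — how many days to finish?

Original critical path: W2→W5→W8 = 3+6+7 = 16 ⇒ 16 days.
Dropping W3→W5 doesn't change W5's earliest start (3); another predecessor still binds.
The longest chain is now W2→W5→W8 = 3+6+7 = 16, so the schedule takes 16 days.

16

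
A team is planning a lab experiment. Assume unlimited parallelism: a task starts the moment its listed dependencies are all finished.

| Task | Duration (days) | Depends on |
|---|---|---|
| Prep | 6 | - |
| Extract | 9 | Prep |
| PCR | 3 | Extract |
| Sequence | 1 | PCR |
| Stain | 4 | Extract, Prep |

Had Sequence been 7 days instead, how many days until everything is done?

The binding path is Prep→Extract→PCR→Sequence = 6+9+3+1 = 19; finish at 19 days.
Since Sequence is critical, the +6 change carries straight to that chain (now 25 days).
No other chain overtakes it, so the finish is 25 days.

25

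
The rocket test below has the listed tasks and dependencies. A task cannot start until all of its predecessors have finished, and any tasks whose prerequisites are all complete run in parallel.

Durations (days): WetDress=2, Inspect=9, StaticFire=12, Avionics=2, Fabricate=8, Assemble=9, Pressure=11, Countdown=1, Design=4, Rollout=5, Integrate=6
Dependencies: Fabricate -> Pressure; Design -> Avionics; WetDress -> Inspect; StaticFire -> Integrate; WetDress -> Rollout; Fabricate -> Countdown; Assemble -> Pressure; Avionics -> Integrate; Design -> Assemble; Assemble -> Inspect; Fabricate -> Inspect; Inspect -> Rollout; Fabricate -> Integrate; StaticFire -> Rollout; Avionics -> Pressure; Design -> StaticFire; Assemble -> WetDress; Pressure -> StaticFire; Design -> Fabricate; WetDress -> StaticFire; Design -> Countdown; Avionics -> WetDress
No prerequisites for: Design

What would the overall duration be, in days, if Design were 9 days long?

47

Critical path before the change: Design→Assemble→Pressure→StaticFire→Integrate = 4+9+11+12+6 = 42 giving 42 days.
Since Design is critical, the +5 change carries straight to that chain (now 47 days).
No other chain overtakes it, so the finish is 47 days.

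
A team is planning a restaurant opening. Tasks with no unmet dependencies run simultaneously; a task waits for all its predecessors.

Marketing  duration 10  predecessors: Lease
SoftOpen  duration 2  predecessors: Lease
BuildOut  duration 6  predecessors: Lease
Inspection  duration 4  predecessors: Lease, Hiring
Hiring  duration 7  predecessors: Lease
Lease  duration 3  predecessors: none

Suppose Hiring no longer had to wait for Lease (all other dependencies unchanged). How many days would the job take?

13

With the dependency in place, Lease→Hiring→Inspection = 3+7+4 = 14 sets the finish at 14 days.
Without Lease→Hiring, Hiring's earliest start moves from 3 to 0.
The longest chain is now Lease→Marketing = 3+10 = 13, so the job takes 13 days.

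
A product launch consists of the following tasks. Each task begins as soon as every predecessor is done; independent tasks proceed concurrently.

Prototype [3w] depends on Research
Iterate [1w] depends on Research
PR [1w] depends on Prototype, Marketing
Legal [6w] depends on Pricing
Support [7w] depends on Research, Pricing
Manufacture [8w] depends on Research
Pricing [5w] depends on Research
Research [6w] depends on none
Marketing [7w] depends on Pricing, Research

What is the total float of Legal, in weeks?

Research→Pricing→Marketing→PR = 6+5+7+1 = 19 sets the makespan at 19 weeks.
Longest path through Legal: 17 weeks (earliest finish 17, latest finish 19).
So Legal can slip 19 − 17 = 2 weeks.

2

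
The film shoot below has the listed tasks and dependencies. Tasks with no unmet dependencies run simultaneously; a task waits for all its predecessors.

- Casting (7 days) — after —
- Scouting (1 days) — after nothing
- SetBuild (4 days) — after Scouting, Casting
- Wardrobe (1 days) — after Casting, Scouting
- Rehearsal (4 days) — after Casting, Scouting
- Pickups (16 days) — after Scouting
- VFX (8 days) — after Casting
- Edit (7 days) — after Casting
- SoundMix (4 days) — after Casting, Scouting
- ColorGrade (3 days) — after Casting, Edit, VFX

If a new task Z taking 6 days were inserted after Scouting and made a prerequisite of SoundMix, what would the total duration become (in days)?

18

Originally the project takes 18 days.
With Z inserted, SoundMix now waits for max(Casting, Scouting, Z).
New critical path: Casting→VFX→ColorGrade = 7+8+3 = 18 ⇒ 18 days.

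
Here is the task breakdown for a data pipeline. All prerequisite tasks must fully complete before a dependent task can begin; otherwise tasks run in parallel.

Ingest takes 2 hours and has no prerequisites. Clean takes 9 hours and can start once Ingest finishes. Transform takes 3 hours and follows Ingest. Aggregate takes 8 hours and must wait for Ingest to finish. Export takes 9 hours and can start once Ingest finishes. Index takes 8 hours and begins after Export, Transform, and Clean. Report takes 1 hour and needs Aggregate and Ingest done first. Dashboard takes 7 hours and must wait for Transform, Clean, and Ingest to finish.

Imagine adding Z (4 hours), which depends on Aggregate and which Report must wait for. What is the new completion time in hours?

19

Originally the project takes 19 hours.
With Z inserted, Report now waits for max(Aggregate, Ingest, Z).
New critical path: Ingest→Clean→Index = 2+9+8 = 19 ⇒ 19 hours.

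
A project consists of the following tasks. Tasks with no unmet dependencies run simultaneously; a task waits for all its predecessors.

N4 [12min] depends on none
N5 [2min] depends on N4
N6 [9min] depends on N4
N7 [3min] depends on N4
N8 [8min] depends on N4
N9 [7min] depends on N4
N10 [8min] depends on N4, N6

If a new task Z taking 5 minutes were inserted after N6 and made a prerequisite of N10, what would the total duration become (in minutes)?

34

Originally the project takes 29 minutes.
With Z inserted, N10 now waits for max(N4, N6, Z).
New critical path: N4→N6→Z→N10 = 12+9+5+8 = 34 ⇒ 34 minutes.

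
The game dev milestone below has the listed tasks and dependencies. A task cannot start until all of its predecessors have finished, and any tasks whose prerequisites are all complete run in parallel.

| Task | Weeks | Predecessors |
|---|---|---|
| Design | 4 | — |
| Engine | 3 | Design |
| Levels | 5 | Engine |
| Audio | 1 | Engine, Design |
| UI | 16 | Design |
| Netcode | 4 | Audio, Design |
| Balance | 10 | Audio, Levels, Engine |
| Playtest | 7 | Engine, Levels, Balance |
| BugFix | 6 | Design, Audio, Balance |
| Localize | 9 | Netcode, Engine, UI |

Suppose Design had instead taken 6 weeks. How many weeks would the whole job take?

31

Actual critical path: Design→Engine→Levels→Balance→Playtest = 4+3+5+10+7 = 29 ⇒ 29 weeks.
Design is on the critical path; changing it to 6 makes that path 31 weeks.
No other chain overtakes it, so the finish is 31 weeks.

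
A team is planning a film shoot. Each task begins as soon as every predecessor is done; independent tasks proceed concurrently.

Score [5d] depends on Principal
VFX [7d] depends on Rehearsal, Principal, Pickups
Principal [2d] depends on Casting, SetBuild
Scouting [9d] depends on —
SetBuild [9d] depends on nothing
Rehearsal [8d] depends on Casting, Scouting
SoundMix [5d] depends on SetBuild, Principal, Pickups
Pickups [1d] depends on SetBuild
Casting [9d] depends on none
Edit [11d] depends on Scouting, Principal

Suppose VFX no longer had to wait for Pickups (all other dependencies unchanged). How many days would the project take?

Original critical path: Casting→Rehearsal→VFX = 9+8+7 = 24 ⇒ 24 days.
Dropping Pickups→VFX doesn't change VFX's earliest start (17); another predecessor still binds.
New critical path: Casting→Rehearsal→VFX = 9+8+7 = 24 ⇒ 24 days.

24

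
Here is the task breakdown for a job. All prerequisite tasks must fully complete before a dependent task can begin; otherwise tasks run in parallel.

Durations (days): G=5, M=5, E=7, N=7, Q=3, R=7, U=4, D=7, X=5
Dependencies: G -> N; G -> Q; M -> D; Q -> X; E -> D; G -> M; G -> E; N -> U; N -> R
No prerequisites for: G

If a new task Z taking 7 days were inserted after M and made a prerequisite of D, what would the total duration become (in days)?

24

Originally the job takes 19 days.
With Z inserted, D now waits for max(M, E, Z).
New critical path: G→M→Z→D = 5+5+7+7 = 24 ⇒ 24 days.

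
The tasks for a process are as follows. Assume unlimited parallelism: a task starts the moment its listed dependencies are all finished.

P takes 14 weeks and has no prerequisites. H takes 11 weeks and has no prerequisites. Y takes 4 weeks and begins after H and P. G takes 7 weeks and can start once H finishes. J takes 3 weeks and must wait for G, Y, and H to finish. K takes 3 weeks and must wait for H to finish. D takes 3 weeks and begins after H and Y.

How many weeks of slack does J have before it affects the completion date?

0

The longest chain is P→Y→J = 14+4+3 = 21; overall finish 21 weeks.
The longest chain containing J totals 21 weeks.
So J can slip 21 − 21 = 0 weeks.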